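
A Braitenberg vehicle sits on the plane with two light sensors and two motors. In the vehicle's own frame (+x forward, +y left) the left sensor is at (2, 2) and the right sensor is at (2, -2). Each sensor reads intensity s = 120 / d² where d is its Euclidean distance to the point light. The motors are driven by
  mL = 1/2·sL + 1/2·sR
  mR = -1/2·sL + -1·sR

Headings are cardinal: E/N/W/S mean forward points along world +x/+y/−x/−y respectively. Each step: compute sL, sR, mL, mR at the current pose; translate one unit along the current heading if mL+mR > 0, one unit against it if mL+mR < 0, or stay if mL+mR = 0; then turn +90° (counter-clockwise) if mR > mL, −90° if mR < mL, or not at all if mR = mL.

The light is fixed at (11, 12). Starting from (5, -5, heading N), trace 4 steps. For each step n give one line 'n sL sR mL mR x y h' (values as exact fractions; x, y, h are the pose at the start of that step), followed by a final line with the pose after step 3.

n=0: pose=(5,-5,N); sL=120/289, sR=120/241; mL=31800/69649, mR=-49140/69649; mL+mR=-60/241 → advance -1; mR−mL=-80940/69649 → turn -1·90°
n=1: pose=(5,-6,E); sL=15/34, sR=15/52; mL=645/1768, mR=-225/442; mL+mR=-15/104 → advance -1; mR−mL=-1545/1768 → turn -1·90°
n=2: pose=(4,-6,S); sL=24/85, sR=120/481; mL=10872/40885, mR=-15972/40885; mL+mR=-60/481 → advance -1; mR−mL=-26844/40885 → turn -1·90°
n=3: pose=(4,-5,W); sL=60/221, sR=20/51; mL=220/663, mR=-350/663; mL+mR=-10/51 → advance -1; mR−mL=-190/221 → turn -1·90°

0 120/289 120/241 31800/69649 -49140/69649 5 -5 N
1 15/34 15/52 645/1768 -225/442 5 -6 E
2 24/85 120/481 10872/40885 -15972/40885 4 -6 S
3 60/221 20/51 220/663 -350/663 4 -5 W
final 5 -5 N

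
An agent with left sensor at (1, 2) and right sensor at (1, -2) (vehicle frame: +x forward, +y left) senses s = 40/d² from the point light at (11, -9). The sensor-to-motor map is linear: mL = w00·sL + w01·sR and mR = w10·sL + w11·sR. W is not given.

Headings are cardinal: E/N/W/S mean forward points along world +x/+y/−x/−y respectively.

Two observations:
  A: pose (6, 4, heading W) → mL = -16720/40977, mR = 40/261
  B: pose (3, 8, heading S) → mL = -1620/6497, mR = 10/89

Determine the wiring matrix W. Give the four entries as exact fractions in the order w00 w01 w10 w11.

obs A: pose=(6,4,W) → sL=40/157, sR=40/261, mL=-16720/40977, mR=40/261
obs B: pose=(3,8,S) → sL=10/73, sR=10/89, mL=-1620/6497, mR=10/89
sensor matrix S = [[40/157, 40/261], [10/73, 10/89]]; det S = 2032000/266227569
solve [mL_A; mL_B] = S·[w00; w01] and [mR_A; mR_B] = S·[w10; w11]:
  w00 = -1, w01 = -1, w10 = 0, w11 = 1

-1 -1 0 1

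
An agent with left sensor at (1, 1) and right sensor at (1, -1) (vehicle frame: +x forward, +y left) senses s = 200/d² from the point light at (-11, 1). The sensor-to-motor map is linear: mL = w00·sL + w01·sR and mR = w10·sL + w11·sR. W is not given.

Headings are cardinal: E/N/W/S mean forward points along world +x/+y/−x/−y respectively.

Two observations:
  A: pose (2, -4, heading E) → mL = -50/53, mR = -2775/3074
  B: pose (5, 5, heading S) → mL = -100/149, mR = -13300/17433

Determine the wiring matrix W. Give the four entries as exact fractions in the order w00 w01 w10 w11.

obs A: pose=(2,-4,E) → sL=50/53, sR=25/29, mL=-50/53, mR=-2775/3074
obs B: pose=(5,5,S) → sL=100/149, sR=100/117, mL=-100/149, mR=-13300/17433
sensor matrix S = [[50/53, 25/29], [100/149, 100/117]]; det S = 6102500/26794521
solve [mL_A; mL_B] = S·[w00; w01] and [mR_A; mR_B] = S·[w10; w11]:
  w00 = -1, w01 = 0, w10 = -1/2, w11 = -1/2

-1 0 -1/2 -1/2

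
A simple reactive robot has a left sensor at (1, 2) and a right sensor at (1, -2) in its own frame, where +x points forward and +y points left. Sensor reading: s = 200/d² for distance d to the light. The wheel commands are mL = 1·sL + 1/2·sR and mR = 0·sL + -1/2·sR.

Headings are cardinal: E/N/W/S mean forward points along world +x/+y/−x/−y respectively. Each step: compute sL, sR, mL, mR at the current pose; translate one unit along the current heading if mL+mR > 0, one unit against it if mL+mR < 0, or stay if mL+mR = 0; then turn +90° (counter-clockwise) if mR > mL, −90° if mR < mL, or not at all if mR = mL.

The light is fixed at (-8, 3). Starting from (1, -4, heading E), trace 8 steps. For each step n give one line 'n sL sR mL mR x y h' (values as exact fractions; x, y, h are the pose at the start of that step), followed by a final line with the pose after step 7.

0 8/5 200/181 1948/905 -100/181 1 -4 E
1 25/26 25/16 725/416 -25/32 2 -4 S
2 200/181 200/117 41500/21177 -100/117 2 -5 W
3 100/49 20/17 2190/833 -10/17 1 -5 N
4 8/5 200/181 1948/905 -100/181 1 -4 E
5 25/26 25/16 725/416 -25/32 2 -4 S
6 200/181 200/117 41500/21177 -100/117 2 -5 W
7 100/49 20/17 2190/833 -10/17 1 -5 N
final 1 -4 E

n=0: pose=(1,-4,E); sL=8/5, sR=200/181; mL=1948/905, mR=-100/181; mL+mR=8/5 → advance +1; mR−mL=-2448/905 → turn -1·90°
n=1: pose=(2,-4,S); sL=25/26, sR=25/16; mL=725/416, mR=-25/32; mL+mR=25/26 → advance +1; mR−mL=-525/208 → turn -1·90°
n=2: pose=(2,-5,W); sL=200/181, sR=200/117; mL=41500/21177, mR=-100/117; mL+mR=200/181 → advance +1; mR−mL=-59600/21177 → turn -1·90°
n=3: pose=(1,-5,N); sL=100/49, sR=20/17; mL=2190/833, mR=-10/17; mL+mR=100/49 → advance +1; mR−mL=-2680/833 → turn -1·90°
n=4: pose=(1,-4,E); sL=8/5, sR=200/181; mL=1948/905, mR=-100/181; mL+mR=8/5 → advance +1; mR−mL=-2448/905 → turn -1·90°
n=5: pose=(2,-4,S); sL=25/26, sR=25/16; mL=725/416, mR=-25/32; mL+mR=25/26 → advance +1; mR−mL=-525/208 → turn -1·90°
n=6: pose=(2,-5,W); sL=200/181, sR=200/117; mL=41500/21177, mR=-100/117; mL+mR=200/181 → advance +1; mR−mL=-59600/21177 → turn -1·90°
n=7: pose=(1,-5,N); sL=100/49, sR=20/17; mL=2190/833, mR=-10/17; mL+mR=100/49 → advance +1; mR−mL=-2680/833 → turn -1·90°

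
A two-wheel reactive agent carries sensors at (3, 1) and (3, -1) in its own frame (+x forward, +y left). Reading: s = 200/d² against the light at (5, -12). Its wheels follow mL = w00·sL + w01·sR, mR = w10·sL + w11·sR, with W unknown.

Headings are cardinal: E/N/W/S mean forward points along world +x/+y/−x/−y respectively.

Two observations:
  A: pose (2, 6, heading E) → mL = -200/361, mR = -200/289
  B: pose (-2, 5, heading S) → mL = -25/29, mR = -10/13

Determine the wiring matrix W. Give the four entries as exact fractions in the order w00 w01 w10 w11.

-1 0 0 -1

obs A: pose=(2,6,E) → sL=200/361, sR=200/289, mL=-200/361, mR=-200/289
obs B: pose=(-2,5,S) → sL=25/29, sR=10/13, mL=-25/29, mR=-10/13
sensor matrix S = [[200/361, 200/289], [25/29, 10/13]]; det S = -6703000/39332033
solve [mL_A; mL_B] = S·[w00; w01] and [mR_A; mR_B] = S·[w10; w11]:
  w00 = -1, w01 = 0, w10 = 0, w11 = -1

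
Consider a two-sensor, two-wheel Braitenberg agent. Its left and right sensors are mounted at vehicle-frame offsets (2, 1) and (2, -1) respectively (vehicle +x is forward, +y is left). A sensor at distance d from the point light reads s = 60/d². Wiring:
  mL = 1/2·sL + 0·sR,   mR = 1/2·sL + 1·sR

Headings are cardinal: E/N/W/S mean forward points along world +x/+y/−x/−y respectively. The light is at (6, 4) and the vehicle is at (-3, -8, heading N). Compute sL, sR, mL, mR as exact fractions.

3/10 15/41 3/20 423/820

left sensor world pos  = (-4, -6); dL² = 200
right sensor world pos = (-2, -6); dR² = 164
sL = 60/200 = 3/10
sR = 60/164 = 15/41
mL = 1/2·sL + 0·sR = 3/20
mR = 1/2·sL + 1·sR = 423/820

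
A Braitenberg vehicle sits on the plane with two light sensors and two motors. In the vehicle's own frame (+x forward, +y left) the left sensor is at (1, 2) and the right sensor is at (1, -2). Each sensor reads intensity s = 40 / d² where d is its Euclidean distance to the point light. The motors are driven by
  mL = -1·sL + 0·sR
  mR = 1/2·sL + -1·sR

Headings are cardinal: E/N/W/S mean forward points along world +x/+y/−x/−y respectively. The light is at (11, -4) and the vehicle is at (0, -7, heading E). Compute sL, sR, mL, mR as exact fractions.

left sensor world pos  = (1, -5); dL² = 101
right sensor world pos = (1, -9); dR² = 125
sL = 40/101 = 40/101
sR = 40/125 = 8/25
mL = -1·sL + 0·sR = -40/101
mR = 1/2·sL + -1·sR = -308/2525

40/101 8/25 -40/101 -308/2525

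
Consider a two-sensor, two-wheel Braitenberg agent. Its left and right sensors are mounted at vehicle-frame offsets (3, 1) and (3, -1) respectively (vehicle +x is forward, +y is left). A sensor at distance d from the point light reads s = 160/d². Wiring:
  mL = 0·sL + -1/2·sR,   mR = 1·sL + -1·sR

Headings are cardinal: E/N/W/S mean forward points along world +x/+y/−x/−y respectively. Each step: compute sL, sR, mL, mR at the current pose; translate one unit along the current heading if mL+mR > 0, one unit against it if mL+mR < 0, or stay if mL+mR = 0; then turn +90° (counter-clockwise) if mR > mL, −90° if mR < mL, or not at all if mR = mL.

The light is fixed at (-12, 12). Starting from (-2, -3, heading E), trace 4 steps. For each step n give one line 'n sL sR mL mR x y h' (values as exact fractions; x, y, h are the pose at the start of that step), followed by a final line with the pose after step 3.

0 32/73 32/85 -16/85 384/6205 -2 -3 E
1 10/13 40/61 -20/61 90/793 -3 -3 N
2 32/65 160/261 -80/261 -2048/16965 -3 -4 W
3 80/241 80/221 -40/221 -1600/53261 -2 -4 S
final -2 -3 E

n=0: pose=(-2,-3,E); sL=32/73, sR=32/85; mL=-16/85, mR=384/6205; mL+mR=-784/6205 → advance -1; mR−mL=1552/6205 → turn +1·90°
n=1: pose=(-3,-3,N); sL=10/13, sR=40/61; mL=-20/61, mR=90/793; mL+mR=-170/793 → advance -1; mR−mL=350/793 → turn +1·90°
n=2: pose=(-3,-4,W); sL=32/65, sR=160/261; mL=-80/261, mR=-2048/16965; mL+mR=-2416/5655 → advance -1; mR−mL=3152/16965 → turn +1·90°
n=3: pose=(-2,-4,S); sL=80/241, sR=80/221; mL=-40/221, mR=-1600/53261; mL+mR=-11240/53261 → advance -1; mR−mL=8040/53261 → turn +1·90°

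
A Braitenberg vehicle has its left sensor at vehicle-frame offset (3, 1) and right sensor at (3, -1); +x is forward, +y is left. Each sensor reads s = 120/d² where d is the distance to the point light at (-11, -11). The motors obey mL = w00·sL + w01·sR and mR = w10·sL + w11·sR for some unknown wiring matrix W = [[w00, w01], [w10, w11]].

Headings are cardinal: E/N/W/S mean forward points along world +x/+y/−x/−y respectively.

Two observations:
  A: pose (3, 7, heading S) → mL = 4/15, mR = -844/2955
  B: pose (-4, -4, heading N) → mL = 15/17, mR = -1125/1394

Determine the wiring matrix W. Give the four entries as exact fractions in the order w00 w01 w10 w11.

1 0 -1/2 -1/2

obs A: pose=(3,7,S) → sL=4/15, sR=60/197, mL=4/15, mR=-844/2955
obs B: pose=(-4,-4,N) → sL=15/17, sR=30/41, mL=15/17, mR=-1125/1394
sensor matrix S = [[4/15, 60/197], [15/17, 30/41]]; det S = -10108/137309
solve [mL_A; mL_B] = S·[w00; w01] and [mR_A; mR_B] = S·[w10; w11]:
  w00 = 1, w01 = 0, w10 = -1/2, w11 = -1/2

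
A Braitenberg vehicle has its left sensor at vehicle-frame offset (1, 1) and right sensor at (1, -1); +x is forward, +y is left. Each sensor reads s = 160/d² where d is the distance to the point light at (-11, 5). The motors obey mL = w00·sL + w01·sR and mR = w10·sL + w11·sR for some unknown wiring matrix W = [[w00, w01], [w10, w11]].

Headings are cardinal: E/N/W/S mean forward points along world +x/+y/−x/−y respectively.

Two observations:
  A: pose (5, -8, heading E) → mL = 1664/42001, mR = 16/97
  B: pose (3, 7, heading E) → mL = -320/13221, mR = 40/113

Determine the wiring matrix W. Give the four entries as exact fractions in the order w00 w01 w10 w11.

1 -1 0 1/2

obs A: pose=(5,-8,E) → sL=160/433, sR=32/97, mL=1664/42001, mR=16/97
obs B: pose=(3,7,E) → sL=80/117, sR=80/113, mL=-320/13221, mR=40/113
sensor matrix S = [[160/433, 32/97], [80/117, 80/113]]; det S = 20008960/555295221
solve [mL_A; mL_B] = S·[w00; w01] and [mR_A; mR_B] = S·[w10; w11]:
  w00 = 1, w01 = -1, w10 = 0, w11 = 1/2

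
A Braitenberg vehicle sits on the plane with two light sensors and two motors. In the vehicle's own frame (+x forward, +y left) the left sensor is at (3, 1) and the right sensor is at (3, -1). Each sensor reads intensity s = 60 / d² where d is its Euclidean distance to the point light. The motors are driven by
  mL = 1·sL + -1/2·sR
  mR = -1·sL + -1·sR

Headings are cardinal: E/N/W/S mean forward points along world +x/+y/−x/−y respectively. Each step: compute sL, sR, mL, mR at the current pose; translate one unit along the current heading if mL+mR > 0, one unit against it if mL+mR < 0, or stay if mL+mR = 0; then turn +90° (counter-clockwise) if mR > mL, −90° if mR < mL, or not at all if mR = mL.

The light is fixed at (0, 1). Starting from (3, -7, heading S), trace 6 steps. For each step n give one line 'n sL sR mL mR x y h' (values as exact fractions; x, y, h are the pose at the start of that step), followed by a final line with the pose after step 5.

n=0: pose=(3,-7,S); sL=60/137, sR=12/25; mL=678/3425, mR=-3144/3425; mL+mR=-18/25 → advance -1; mR−mL=-3822/3425 → turn -1·90°
n=1: pose=(3,-6,W); sL=15/16, sR=5/3; mL=5/48, mR=-125/48; mL+mR=-5/2 → advance -1; mR−mL=-65/24 → turn -1·90°
n=2: pose=(4,-6,N); sL=12/5, sR=60/41; mL=342/205, mR=-792/205; mL+mR=-90/41 → advance -1; mR−mL=-1134/205 → turn -1·90°
n=3: pose=(4,-7,E); sL=30/49, sR=6/13; mL=243/637, mR=-684/637; mL+mR=-9/13 → advance -1; mR−mL=-927/637 → turn -1·90°
n=4: pose=(3,-7,S); sL=60/137, sR=12/25; mL=678/3425, mR=-3144/3425; mL+mR=-18/25 → advance -1; mR−mL=-3822/3425 → turn -1·90°
n=5: pose=(3,-6,W); sL=15/16, sR=5/3; mL=5/48, mR=-125/48; mL+mR=-5/2 → advance -1; mR−mL=-65/24 → turn -1·90°

0 60/137 12/25 678/3425 -3144/3425 3 -7 S
1 15/16 5/3 5/48 -125/48 3 -6 W
2 12/5 60/41 342/205 -792/205 4 -6 N
3 30/49 6/13 243/637 -684/637 4 -7 E
4 60/137 12/25 678/3425 -3144/3425 3 -7 S
5 15/16 5/3 5/48 -125/48 3 -6 W
final 4 -6 N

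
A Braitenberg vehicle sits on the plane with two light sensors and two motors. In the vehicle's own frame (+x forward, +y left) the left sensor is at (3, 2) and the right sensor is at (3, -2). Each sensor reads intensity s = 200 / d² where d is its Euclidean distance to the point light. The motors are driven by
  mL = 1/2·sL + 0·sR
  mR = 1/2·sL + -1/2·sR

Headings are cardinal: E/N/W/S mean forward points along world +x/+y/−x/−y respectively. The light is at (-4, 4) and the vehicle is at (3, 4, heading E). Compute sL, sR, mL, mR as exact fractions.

left sensor world pos  = (6, 6); dL² = 104
right sensor world pos = (6, 2); dR² = 104
sL = 200/104 = 25/13
sR = 200/104 = 25/13
mL = 1/2·sL + 0·sR = 25/26
mR = 1/2·sL + -1/2·sR = 0

25/13 25/13 25/26 0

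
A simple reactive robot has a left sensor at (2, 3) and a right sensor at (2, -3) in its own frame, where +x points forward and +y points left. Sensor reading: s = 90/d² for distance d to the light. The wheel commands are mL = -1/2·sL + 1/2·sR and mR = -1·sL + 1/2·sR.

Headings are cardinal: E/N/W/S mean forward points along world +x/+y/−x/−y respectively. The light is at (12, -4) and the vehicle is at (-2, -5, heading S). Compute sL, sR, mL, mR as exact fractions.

9/13 45/149 -378/1937 -2097/3874

left sensor world pos  = (1, -7); dL² = 130
right sensor world pos = (-5, -7); dR² = 298
sL = 90/130 = 9/13
sR = 90/298 = 45/149
mL = -1/2·sL + 1/2·sR = -378/1937
mR = -1·sL + 1/2·sR = -2097/3874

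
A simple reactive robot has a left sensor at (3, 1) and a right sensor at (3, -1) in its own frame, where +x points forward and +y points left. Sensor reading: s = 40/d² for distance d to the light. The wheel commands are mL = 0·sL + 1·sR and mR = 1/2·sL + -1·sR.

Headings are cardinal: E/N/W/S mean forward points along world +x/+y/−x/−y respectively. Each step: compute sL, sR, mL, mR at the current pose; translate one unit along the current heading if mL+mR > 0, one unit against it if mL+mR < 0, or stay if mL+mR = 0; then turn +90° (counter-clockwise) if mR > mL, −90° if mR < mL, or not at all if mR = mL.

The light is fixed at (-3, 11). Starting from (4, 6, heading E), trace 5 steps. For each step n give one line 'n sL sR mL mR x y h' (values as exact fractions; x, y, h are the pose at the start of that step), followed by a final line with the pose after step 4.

n=0: pose=(4,6,E); sL=10/29, sR=5/17; mL=5/17, mR=-60/493; mL+mR=5/29 → advance +1; mR−mL=-205/493 → turn -1·90°
n=1: pose=(5,6,S); sL=8/29, sR=40/113; mL=40/113, mR=-708/3277; mL+mR=4/29 → advance +1; mR−mL=-1868/3277 → turn -1·90°
n=2: pose=(5,5,W); sL=20/37, sR=4/5; mL=4/5, mR=-98/185; mL+mR=10/37 → advance +1; mR−mL=-246/185 → turn -1·90°
n=3: pose=(4,5,N); sL=8/9, sR=40/73; mL=40/73, mR=-68/657; mL+mR=4/9 → advance +1; mR−mL=-428/657 → turn -1·90°
n=4: pose=(4,6,E); sL=10/29, sR=5/17; mL=5/17, mR=-60/493; mL+mR=5/29 → advance +1; mR−mL=-205/493 → turn -1·90°

0 10/29 5/17 5/17 -60/493 4 6 E
1 8/29 40/113 40/113 -708/3277 5 6 S
2 20/37 4/5 4/5 -98/185 5 5 W
3 8/9 40/73 40/73 -68/657 4 5 N
4 10/29 5/17 5/17 -60/493 4 6 E
final 5 6 S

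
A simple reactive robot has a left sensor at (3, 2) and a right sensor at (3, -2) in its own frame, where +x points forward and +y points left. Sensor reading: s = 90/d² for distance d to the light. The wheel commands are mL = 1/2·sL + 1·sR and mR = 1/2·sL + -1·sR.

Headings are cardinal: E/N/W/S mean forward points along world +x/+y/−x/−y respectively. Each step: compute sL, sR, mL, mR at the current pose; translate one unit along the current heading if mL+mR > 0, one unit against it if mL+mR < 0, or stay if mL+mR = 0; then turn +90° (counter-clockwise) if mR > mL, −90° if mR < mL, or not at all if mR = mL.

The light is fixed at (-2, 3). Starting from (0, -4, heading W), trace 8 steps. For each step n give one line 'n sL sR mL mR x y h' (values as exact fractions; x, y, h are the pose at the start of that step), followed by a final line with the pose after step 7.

n=0: pose=(0,-4,W); sL=45/41, sR=45/13; mL=4275/1066, mR=-3105/1066; mL+mR=45/41 → advance +1; mR−mL=-90/13 → turn -1·90°
n=1: pose=(-1,-4,N); sL=90/17, sR=18/5; mL=531/85, mR=-81/85; mL+mR=90/17 → advance +1; mR−mL=-36/5 → turn -1·90°
n=2: pose=(-1,-3,E); sL=45/16, sR=9/8; mL=81/32, mR=9/32; mL+mR=45/16 → advance +1; mR−mL=-9/4 → turn -1·90°
n=3: pose=(0,-3,S); sL=90/97, sR=10/9; mL=1375/873, mR=-565/873; mL+mR=90/97 → advance +1; mR−mL=-20/9 → turn -1·90°
n=4: pose=(0,-4,W); sL=45/41, sR=45/13; mL=4275/1066, mR=-3105/1066; mL+mR=45/41 → advance +1; mR−mL=-90/13 → turn -1·90°
n=5: pose=(-1,-4,N); sL=90/17, sR=18/5; mL=531/85, mR=-81/85; mL+mR=90/17 → advance +1; mR−mL=-36/5 → turn -1·90°
n=6: pose=(-1,-3,E); sL=45/16, sR=9/8; mL=81/32, mR=9/32; mL+mR=45/16 → advance +1; mR−mL=-9/4 → turn -1·90°
n=7: pose=(0,-3,S); sL=90/97, sR=10/9; mL=1375/873, mR=-565/873; mL+mR=90/97 → advance +1; mR−mL=-20/9 → turn -1·90°

0 45/41 45/13 4275/1066 -3105/1066 0 -4 W
1 90/17 18/5 531/85 -81/85 -1 -4 N
2 45/16 9/8 81/32 9/32 -1 -3 E
3 90/97 10/9 1375/873 -565/873 0 -3 S
4 45/41 45/13 4275/1066 -3105/1066 0 -4 W
5 90/17 18/5 531/85 -81/85 -1 -4 N
6 45/16 9/8 81/32 9/32 -1 -3 E
7 90/97 10/9 1375/873 -565/873 0 -3 S
final 0 -4 W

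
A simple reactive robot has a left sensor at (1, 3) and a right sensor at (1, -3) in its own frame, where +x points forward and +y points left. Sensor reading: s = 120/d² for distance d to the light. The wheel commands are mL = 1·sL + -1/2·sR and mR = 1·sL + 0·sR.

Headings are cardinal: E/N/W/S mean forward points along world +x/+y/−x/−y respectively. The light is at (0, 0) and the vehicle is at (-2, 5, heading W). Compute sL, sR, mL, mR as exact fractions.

left sensor world pos  = (-3, 2); dL² = 13
right sensor world pos = (-3, 8); dR² = 73
sL = 120/13 = 120/13
sR = 120/73 = 120/73
mL = 1·sL + -1/2·sR = 7980/949
mR = 1·sL + 0·sR = 120/13

120/13 120/73 7980/949 120/13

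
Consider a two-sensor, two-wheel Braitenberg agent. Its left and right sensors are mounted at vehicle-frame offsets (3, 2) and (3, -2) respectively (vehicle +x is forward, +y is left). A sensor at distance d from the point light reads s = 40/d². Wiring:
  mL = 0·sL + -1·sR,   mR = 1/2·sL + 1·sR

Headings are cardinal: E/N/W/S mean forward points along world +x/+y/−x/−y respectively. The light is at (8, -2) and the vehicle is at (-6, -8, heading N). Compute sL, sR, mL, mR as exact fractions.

left sensor world pos  = (-8, -5); dL² = 265
right sensor world pos = (-4, -5); dR² = 153
sL = 40/265 = 8/53
sR = 40/153 = 40/153
mL = 0·sL + -1·sR = -40/153
mR = 1/2·sL + 1·sR = 2732/8109

8/53 40/153 -40/153 2732/8109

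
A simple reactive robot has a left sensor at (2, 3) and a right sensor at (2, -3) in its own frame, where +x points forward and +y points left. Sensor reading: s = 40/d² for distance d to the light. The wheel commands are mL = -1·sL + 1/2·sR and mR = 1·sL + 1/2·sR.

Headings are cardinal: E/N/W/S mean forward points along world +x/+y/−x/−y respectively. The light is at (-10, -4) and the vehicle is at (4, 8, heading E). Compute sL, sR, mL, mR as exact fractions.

40/481 40/337 -3860/162097 23100/162097

left sensor world pos  = (6, 11); dL² = 481
right sensor world pos = (6, 5); dR² = 337
sL = 40/481 = 40/481
sR = 40/337 = 40/337
mL = -1·sL + 1/2·sR = -3860/162097
mR = 1·sL + 1/2·sR = 23100/162097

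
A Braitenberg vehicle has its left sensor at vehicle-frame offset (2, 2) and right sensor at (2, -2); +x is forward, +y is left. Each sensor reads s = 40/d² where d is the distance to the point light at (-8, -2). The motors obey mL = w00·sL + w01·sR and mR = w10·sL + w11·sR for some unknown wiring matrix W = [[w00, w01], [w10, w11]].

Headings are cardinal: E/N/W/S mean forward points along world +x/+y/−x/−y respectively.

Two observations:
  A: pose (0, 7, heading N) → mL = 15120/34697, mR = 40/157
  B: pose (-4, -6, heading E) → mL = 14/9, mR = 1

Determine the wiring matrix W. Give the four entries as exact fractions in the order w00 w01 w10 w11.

obs A: pose=(0,7,N) → sL=40/157, sR=40/221, mL=15120/34697, mR=40/157
obs B: pose=(-4,-6,E) → sL=1, sR=5/9, mL=14/9, mR=1
sensor matrix S = [[40/157, 40/221], [1, 5/9]]; det S = -12320/312273
solve [mL_A; mL_B] = S·[w00; w01] and [mR_A; mR_B] = S·[w10; w11]:
  w00 = 1, w01 = 1, w10 = 1, w11 = 0

1 1 1 0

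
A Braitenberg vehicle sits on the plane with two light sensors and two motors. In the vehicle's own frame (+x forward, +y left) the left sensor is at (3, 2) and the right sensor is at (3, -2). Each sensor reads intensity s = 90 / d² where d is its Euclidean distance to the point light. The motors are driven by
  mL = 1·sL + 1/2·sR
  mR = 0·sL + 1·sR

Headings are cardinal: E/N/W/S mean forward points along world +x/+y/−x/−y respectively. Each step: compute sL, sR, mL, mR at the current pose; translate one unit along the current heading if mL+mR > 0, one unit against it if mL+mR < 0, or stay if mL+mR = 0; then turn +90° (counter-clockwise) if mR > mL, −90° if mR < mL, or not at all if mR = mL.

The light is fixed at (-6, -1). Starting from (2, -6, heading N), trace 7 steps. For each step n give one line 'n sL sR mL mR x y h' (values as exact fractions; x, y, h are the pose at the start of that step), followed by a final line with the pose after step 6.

n=0: pose=(2,-6,N); sL=9/4, sR=45/52; mL=279/104, mR=45/52; mL+mR=369/104 → advance +1; mR−mL=-189/104 → turn -1·90°
n=1: pose=(2,-5,E); sL=18/25, sR=90/157; mL=3951/3925, mR=90/157; mL+mR=6201/3925 → advance +1; mR−mL=-1701/3925 → turn -1·90°
n=2: pose=(3,-5,S); sL=9/17, sR=45/49; mL=1647/1666, mR=45/49; mL+mR=3177/1666 → advance +1; mR−mL=-117/1666 → turn -1·90°
n=3: pose=(3,-6,W); sL=18/17, sR=2; mL=35/17, mR=2; mL+mR=69/17 → advance +1; mR−mL=-1/17 → turn -1·90°
n=4: pose=(2,-6,N); sL=9/4, sR=45/52; mL=279/104, mR=45/52; mL+mR=369/104 → advance +1; mR−mL=-189/104 → turn -1·90°
n=5: pose=(2,-5,E); sL=18/25, sR=90/157; mL=3951/3925, mR=90/157; mL+mR=6201/3925 → advance +1; mR−mL=-1701/3925 → turn -1·90°
n=6: pose=(3,-5,S); sL=9/17, sR=45/49; mL=1647/1666, mR=45/49; mL+mR=3177/1666 → advance +1; mR−mL=-117/1666 → turn -1·90°

0 9/4 45/52 279/104 45/52 2 -6 N
1 18/25 90/157 3951/3925 90/157 2 -5 E
2 9/17 45/49 1647/1666 45/49 3 -5 S
3 18/17 2 35/17 2 3 -6 W
4 9/4 45/52 279/104 45/52 2 -6 N
5 18/25 90/157 3951/3925 90/157 2 -5 E
6 9/17 45/49 1647/1666 45/49 3 -5 S
final 3 -6 W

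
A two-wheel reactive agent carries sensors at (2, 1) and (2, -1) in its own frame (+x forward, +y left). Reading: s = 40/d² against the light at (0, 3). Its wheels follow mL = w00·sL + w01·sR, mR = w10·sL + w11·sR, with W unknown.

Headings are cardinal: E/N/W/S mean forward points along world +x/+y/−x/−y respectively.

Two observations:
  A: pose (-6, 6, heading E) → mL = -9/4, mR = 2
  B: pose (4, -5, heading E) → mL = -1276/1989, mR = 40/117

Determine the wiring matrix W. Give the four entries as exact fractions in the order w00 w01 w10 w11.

obs A: pose=(-6,6,E) → sL=5/4, sR=2, mL=-9/4, mR=2
obs B: pose=(4,-5,E) → sL=8/17, sR=40/117, mL=-1276/1989, mR=40/117
sensor matrix S = [[5/4, 2], [8/17, 40/117]]; det S = -1022/1989
solve [mL_A; mL_B] = S·[w00; w01] and [mR_A; mR_B] = S·[w10; w11]:
  w00 = -1, w01 = -1/2, w10 = 0, w11 = 1

-1 -1/2 0 1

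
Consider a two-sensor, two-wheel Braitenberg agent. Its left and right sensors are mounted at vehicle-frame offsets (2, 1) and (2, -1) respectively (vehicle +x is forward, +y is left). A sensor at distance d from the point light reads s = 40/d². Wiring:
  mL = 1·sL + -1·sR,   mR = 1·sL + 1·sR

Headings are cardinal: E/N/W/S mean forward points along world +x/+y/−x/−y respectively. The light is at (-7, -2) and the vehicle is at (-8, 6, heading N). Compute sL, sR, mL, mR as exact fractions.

5/13 2/5 -1/65 51/65

left sensor world pos  = (-9, 8); dL² = 104
right sensor world pos = (-7, 8); dR² = 100
sL = 40/104 = 5/13
sR = 40/100 = 2/5
mL = 1·sL + -1·sR = -1/65
mR = 1·sL + 1·sR = 51/65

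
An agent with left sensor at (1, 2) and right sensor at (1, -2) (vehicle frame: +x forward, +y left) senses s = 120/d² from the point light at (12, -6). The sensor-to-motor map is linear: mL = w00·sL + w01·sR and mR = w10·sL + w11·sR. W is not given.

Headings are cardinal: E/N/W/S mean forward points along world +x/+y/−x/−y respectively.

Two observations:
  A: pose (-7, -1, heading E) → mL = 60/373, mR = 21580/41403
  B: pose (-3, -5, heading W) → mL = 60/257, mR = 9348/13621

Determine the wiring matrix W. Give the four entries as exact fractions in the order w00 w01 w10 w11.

obs A: pose=(-7,-1,E) → sL=120/373, sR=40/111, mL=60/373, mR=21580/41403
obs B: pose=(-3,-5,W) → sL=120/257, sR=24/53, mL=60/257, mR=9348/13621
sensor matrix S = [[120/373, 40/111], [120/257, 24/53]]; det S = -4244480/187983421
solve [mL_A; mL_B] = S·[w00; w01] and [mR_A; mR_B] = S·[w10; w11]:
  w00 = 1/2, w01 = 0, w10 = 1/2, w11 = 1

1/2 0 1/2 1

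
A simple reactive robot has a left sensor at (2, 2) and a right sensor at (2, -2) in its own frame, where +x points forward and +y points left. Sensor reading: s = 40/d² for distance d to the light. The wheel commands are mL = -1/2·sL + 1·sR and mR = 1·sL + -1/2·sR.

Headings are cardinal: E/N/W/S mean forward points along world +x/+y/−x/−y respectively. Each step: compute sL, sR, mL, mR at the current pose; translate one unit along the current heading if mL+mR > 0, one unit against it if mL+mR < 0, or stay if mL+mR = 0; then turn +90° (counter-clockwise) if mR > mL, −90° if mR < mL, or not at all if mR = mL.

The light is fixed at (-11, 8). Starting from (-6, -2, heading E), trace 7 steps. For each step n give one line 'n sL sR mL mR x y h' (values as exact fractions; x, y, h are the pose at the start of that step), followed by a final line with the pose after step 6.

n=0: pose=(-6,-2,E); sL=40/113, sR=40/193; mL=660/21809, mR=5460/21809; mL+mR=6120/21809 → advance +1; mR−mL=4800/21809 → turn +1·90°
n=1: pose=(-5,-2,N); sL=1/2, sR=5/16; mL=1/16, mR=11/32; mL+mR=13/32 → advance +1; mR−mL=9/32 → turn +1·90°
n=2: pose=(-5,-1,W); sL=40/137, sR=8/13; mL=836/1781, mR=-28/1781; mL+mR=808/1781 → advance +1; mR−mL=-864/1781 → turn -1·90°
n=3: pose=(-6,-1,N); sL=20/29, sR=20/49; mL=90/1421, mR=690/1421; mL+mR=780/1421 → advance +1; mR−mL=600/1421 → turn +1·90°
n=4: pose=(-6,0,W); sL=40/109, sR=8/9; mL=692/981, mR=-76/981; mL+mR=616/981 → advance +1; mR−mL=-256/327 → turn -1·90°
n=5: pose=(-7,0,N); sL=1, sR=5/9; mL=1/18, mR=13/18; mL+mR=7/9 → advance +1; mR−mL=2/3 → turn +1·90°
n=6: pose=(-7,1,W); sL=8/17, sR=40/29; mL=564/493, mR=-108/493; mL+mR=456/493 → advance +1; mR−mL=-672/493 → turn -1·90°

0 40/113 40/193 660/21809 5460/21809 -6 -2 E
1 1/2 5/16 1/16 11/32 -5 -2 N
2 40/137 8/13 836/1781 -28/1781 -5 -1 W
3 20/29 20/49 90/1421 690/1421 -6 -1 N
4 40/109 8/9 692/981 -76/981 -6 0 W
5 1 5/9 1/18 13/18 -7 0 N
6 8/17 40/29 564/493 -108/493 -7 1 W
final -8 1 N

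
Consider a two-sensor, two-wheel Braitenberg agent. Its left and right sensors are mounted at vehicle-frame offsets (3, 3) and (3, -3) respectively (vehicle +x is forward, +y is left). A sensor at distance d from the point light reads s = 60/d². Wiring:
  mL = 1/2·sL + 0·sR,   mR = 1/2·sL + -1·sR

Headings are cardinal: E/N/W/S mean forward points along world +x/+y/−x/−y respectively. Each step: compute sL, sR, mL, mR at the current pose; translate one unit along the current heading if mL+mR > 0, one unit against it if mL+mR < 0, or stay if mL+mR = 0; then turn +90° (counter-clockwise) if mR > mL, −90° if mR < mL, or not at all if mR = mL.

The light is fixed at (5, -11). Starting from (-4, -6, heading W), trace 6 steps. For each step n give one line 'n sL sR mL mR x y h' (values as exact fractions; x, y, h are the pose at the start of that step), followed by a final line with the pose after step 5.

0 15/37 15/52 15/74 -165/1924 -4 -6 W
1 60/233 60/113 30/233 -10590/26329 -5 -6 N
2 30/49 6/5 15/49 -219/245 -5 -7 E
3 12/13 60/197 6/13 402/2561 -6 -7 S
4 15/49 15/58 15/98 -150/1421 -6 -8 W
5 20/87 20/39 10/87 -150/377 -7 -8 N
final -7 -9 E

n=0: pose=(-4,-6,W); sL=15/37, sR=15/52; mL=15/74, mR=-165/1924; mL+mR=225/1924 → advance +1; mR−mL=-15/52 → turn -1·90°
n=1: pose=(-5,-6,N); sL=60/233, sR=60/113; mL=30/233, mR=-10590/26329; mL+mR=-7200/26329 → advance -1; mR−mL=-60/113 → turn -1·90°
n=2: pose=(-5,-7,E); sL=30/49, sR=6/5; mL=15/49, mR=-219/245; mL+mR=-144/245 → advance -1; mR−mL=-6/5 → turn -1·90°
n=3: pose=(-6,-7,S); sL=12/13, sR=60/197; mL=6/13, mR=402/2561; mL+mR=1584/2561 → advance +1; mR−mL=-60/197 → turn -1·90°
n=4: pose=(-6,-8,W); sL=15/49, sR=15/58; mL=15/98, mR=-150/1421; mL+mR=135/2842 → advance +1; mR−mL=-15/58 → turn -1·90°
n=5: pose=(-7,-8,N); sL=20/87, sR=20/39; mL=10/87, mR=-150/377; mL+mR=-320/1131 → advance -1; mR−mL=-20/39 → turn -1·90°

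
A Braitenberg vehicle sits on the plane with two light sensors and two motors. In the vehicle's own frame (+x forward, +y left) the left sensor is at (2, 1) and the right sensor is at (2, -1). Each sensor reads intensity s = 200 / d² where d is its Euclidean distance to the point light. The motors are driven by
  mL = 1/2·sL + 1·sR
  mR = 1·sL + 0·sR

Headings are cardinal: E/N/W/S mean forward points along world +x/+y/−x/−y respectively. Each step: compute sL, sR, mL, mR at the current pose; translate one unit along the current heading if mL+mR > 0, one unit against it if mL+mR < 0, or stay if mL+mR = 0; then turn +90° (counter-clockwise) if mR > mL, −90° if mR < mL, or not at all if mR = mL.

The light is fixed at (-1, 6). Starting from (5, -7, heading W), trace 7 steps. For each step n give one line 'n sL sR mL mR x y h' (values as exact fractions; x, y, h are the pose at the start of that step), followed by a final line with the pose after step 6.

0 50/53 5/4 365/212 50/53 5 -7 W
1 200/137 200/157 43100/21509 200/137 4 -7 N
2 20/17 100/109 2790/1853 20/17 4 -6 E
3 40/49 200/221 14220/10829 40/49 5 -6 S
4 50/53 5/4 365/212 50/53 5 -7 W
5 200/137 200/157 43100/21509 200/137 4 -7 N
6 20/17 100/109 2790/1853 20/17 4 -6 E
final 5 -6 S

n=0: pose=(5,-7,W); sL=50/53, sR=5/4; mL=365/212, mR=50/53; mL+mR=565/212 → advance +1; mR−mL=-165/212 → turn -1·90°
n=1: pose=(4,-7,N); sL=200/137, sR=200/157; mL=43100/21509, mR=200/137; mL+mR=74500/21509 → advance +1; mR−mL=-11700/21509 → turn -1·90°
n=2: pose=(4,-6,E); sL=20/17, sR=100/109; mL=2790/1853, mR=20/17; mL+mR=4970/1853 → advance +1; mR−mL=-610/1853 → turn -1·90°
n=3: pose=(5,-6,S); sL=40/49, sR=200/221; mL=14220/10829, mR=40/49; mL+mR=23060/10829 → advance +1; mR−mL=-5380/10829 → turn -1·90°
n=4: pose=(5,-7,W); sL=50/53, sR=5/4; mL=365/212, mR=50/53; mL+mR=565/212 → advance +1; mR−mL=-165/212 → turn -1·90°
n=5: pose=(4,-7,N); sL=200/137, sR=200/157; mL=43100/21509, mR=200/137; mL+mR=74500/21509 → advance +1; mR−mL=-11700/21509 → turn -1·90°
n=6: pose=(4,-6,E); sL=20/17, sR=100/109; mL=2790/1853, mR=20/17; mL+mR=4970/1853 → advance +1; mR−mL=-610/1853 → turn -1·90°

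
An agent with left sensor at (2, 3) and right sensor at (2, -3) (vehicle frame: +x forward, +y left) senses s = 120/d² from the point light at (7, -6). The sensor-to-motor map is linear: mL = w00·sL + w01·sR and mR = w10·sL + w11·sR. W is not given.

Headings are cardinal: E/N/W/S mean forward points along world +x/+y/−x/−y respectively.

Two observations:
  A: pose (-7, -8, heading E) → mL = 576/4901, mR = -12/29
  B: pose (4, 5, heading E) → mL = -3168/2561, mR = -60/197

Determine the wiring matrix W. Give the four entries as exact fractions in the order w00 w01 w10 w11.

1 -1 -1/2 0

obs A: pose=(-7,-8,E) → sL=24/29, sR=120/169, mL=576/4901, mR=-12/29
obs B: pose=(4,5,E) → sL=120/197, sR=24/13, mL=-3168/2561, mR=-60/197
sensor matrix S = [[24/29, 120/169], [120/197, 24/13]]; det S = 1057536/965497
solve [mL_A; mL_B] = S·[w00; w01] and [mR_A; mR_B] = S·[w10; w11]:
  w00 = 1, w01 = -1, w10 = -1/2, w11 = 0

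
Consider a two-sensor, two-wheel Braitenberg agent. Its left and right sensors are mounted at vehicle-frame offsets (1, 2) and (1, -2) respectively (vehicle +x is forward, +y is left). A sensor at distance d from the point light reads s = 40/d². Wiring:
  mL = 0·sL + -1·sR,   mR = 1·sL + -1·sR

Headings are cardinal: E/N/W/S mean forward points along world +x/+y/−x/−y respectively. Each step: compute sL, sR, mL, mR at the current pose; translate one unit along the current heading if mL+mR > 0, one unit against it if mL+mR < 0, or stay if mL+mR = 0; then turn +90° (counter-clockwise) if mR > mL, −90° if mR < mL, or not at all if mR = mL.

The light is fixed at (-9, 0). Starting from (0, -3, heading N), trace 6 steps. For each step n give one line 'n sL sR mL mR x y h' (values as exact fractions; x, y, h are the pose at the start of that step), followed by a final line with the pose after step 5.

n=0: pose=(0,-3,N); sL=40/53, sR=8/25; mL=-8/25, mR=576/1325; mL+mR=152/1325 → advance +1; mR−mL=40/53 → turn +1·90°
n=1: pose=(0,-2,W); sL=1/2, sR=5/8; mL=-5/8, mR=-1/8; mL+mR=-3/4 → advance -1; mR−mL=1/2 → turn +1·90°
n=2: pose=(1,-2,S); sL=40/153, sR=40/73; mL=-40/73, mR=-3200/11169; mL+mR=-9320/11169 → advance -1; mR−mL=40/153 → turn +1·90°
n=3: pose=(1,-1,E); sL=20/61, sR=4/13; mL=-4/13, mR=16/793; mL+mR=-228/793 → advance -1; mR−mL=20/61 → turn +1·90°
n=4: pose=(0,-1,N); sL=40/49, sR=40/121; mL=-40/121, mR=2880/5929; mL+mR=920/5929 → advance +1; mR−mL=40/49 → turn +1·90°
n=5: pose=(0,0,W); sL=10/17, sR=10/17; mL=-10/17, mR=0; mL+mR=-10/17 → advance -1; mR−mL=10/17 → turn +1·90°

0 40/53 8/25 -8/25 576/1325 0 -3 N
1 1/2 5/8 -5/8 -1/8 0 -2 W
2 40/153 40/73 -40/73 -3200/11169 1 -2 S
3 20/61 4/13 -4/13 16/793 1 -1 E
4 40/49 40/121 -40/121 2880/5929 0 -1 N
5 10/17 10/17 -10/17 0 0 0 W
final 1 0 S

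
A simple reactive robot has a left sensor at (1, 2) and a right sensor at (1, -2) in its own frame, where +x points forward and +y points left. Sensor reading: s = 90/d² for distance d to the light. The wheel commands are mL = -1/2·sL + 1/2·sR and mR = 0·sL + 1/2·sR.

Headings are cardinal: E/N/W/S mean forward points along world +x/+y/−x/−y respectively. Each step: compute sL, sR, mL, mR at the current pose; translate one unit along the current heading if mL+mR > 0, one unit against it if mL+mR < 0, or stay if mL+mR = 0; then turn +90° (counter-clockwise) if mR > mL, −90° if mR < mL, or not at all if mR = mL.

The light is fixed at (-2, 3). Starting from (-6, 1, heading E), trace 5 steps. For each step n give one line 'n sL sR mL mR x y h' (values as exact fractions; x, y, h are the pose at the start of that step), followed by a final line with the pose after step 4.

n=0: pose=(-6,1,E); sL=10, sR=18/5; mL=-16/5, mR=9/5; mL+mR=-7/5 → advance -1; mR−mL=5 → turn +1·90°
n=1: pose=(-7,1,N); sL=9/5, sR=9; mL=18/5, mR=9/2; mL+mR=81/10 → advance +1; mR−mL=9/10 → turn +1·90°
n=2: pose=(-7,2,W); sL=2, sR=90/37; mL=8/37, mR=45/37; mL+mR=53/37 → advance +1; mR−mL=1 → turn +1·90°
n=3: pose=(-8,2,S); sL=9/2, sR=45/34; mL=-27/17, mR=45/68; mL+mR=-63/68 → advance -1; mR−mL=9/4 → turn +1·90°
n=4: pose=(-8,3,E); sL=90/29, sR=90/29; mL=0, mR=45/29; mL+mR=45/29 → advance +1; mR−mL=45/29 → turn +1·90°

0 10 18/5 -16/5 9/5 -6 1 E
1 9/5 9 18/5 9/2 -7 1 N
2 2 90/37 8/37 45/37 -7 2 W
3 9/2 45/34 -27/17 45/68 -8 2 S
4 90/29 90/29 0 45/29 -8 3 E
final -7 3 N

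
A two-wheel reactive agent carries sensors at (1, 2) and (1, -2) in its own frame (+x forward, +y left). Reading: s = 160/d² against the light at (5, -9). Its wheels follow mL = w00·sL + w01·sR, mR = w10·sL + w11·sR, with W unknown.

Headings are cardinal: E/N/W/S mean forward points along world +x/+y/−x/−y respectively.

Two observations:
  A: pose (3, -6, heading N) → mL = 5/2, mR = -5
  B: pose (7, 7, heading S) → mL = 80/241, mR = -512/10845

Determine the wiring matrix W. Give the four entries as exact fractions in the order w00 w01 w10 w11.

1/2 0 1 -1

obs A: pose=(3,-6,N) → sL=5, sR=10, mL=5/2, mR=-5
obs B: pose=(7,7,S) → sL=160/241, sR=32/45, mL=80/241, mR=-512/10845
sensor matrix S = [[5, 10], [160/241, 32/45]]; det S = -6688/2169
solve [mL_A; mL_B] = S·[w00; w01] and [mR_A; mR_B] = S·[w10; w11]:
  w00 = 1/2, w01 = 0, w10 = 1, w11 = -1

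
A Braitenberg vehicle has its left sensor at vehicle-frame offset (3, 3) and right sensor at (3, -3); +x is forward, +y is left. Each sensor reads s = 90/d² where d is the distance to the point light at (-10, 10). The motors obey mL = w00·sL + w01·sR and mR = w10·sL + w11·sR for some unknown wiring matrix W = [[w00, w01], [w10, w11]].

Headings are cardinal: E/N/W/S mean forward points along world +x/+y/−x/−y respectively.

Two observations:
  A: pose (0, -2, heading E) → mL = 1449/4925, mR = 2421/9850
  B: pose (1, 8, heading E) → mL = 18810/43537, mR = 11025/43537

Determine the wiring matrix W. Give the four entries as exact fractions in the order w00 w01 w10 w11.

1/2 1/2 1 -1/2

obs A: pose=(0,-2,E) → sL=9/25, sR=45/197, mL=1449/4925, mR=2421/9850
obs B: pose=(1,8,E) → sL=90/197, sR=90/221, mL=18810/43537, mR=11025/43537
sensor matrix S = [[9/25, 45/197], [90/197, 90/221]]; det S = 1811808/42883945
solve [mL_A; mL_B] = S·[w00; w01] and [mR_A; mR_B] = S·[w10; w11]:
  w00 = 1/2, w01 = 1/2, w10 = 1, w11 = -1/2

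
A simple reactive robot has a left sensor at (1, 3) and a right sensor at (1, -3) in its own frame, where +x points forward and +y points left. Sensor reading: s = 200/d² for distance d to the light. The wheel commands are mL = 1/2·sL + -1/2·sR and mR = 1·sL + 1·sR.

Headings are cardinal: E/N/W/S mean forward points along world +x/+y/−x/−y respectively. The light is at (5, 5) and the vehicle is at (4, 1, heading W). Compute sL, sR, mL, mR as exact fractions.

left sensor world pos  = (3, -2); dL² = 53
right sensor world pos = (3, 4); dR² = 5
sL = 200/53 = 200/53
sR = 200/5 = 40
mL = 1/2·sL + -1/2·sR = -960/53
mR = 1·sL + 1·sR = 2320/53

200/53 40 -960/53 2320/53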